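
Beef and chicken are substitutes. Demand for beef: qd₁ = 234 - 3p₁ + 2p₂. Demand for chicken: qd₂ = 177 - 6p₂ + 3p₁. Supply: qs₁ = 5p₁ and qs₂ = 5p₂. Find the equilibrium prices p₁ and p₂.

Market 1: 234 - 3p₁ + 2p₂ = 5p₁ → 8p₁ - 2p₂ = 234.
Market 2: 11p₂ - 3p₁ = 177.
Eliminating p₂: 11×(1) + 2×(2) gives 82p₁ = 2928, so p₁ = 1464/41.
Back-substitute into (2): p₂ = (177 + 3×1464/41) / 11 = 1059/41.

p₁ = 1464/41, p₂ = 1059/41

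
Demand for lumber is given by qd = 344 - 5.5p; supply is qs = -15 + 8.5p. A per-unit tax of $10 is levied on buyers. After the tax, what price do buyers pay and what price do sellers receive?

Pre-tax equilibrium: p* = 359/14, q* = 5683/28.
Tax on buyers shifts demand to qd = 344 − 5.5(p + 10) = 289 - 5.5p.
289 - 5.5p = -15 + 8.5p gives seller price ps = 152/7; buyers pay pb = 152/7 + 10 = 222/7.
New quantity: q = 344 − 5.5(222/7) = 1187/7.

Buyers pay 222/7, sellers receive 152/7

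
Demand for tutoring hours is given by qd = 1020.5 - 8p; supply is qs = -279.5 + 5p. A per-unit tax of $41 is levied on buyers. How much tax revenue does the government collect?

Pre-tax equilibrium: p* = 100, q* = 220.5.
Tax on buyers shifts demand to qd = 1020.5 − 8(p + 41) = 692.5 - 8p.
692.5 - 8p = -279.5 + 5p gives seller price ps = 972/13; buyers pay pb = 972/13 + 41 = 1505/13.
New quantity: q = 1020.5 − 8(1505/13) = 2453/26.
Revenue = 41 × 2453/26 = 100573/26.

Tax revenue = 100573/26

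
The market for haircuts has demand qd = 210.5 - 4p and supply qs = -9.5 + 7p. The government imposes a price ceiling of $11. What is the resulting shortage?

Equilibrium price would be p* = 20, so the ceiling at 11 binds.
At p = 11: qd = 210.5 − 4(11) = 166.5, qs = -9.5 + 7(11) = 67.5.
Shortage = 166.5 − 67.5 = 99.

Shortage = 99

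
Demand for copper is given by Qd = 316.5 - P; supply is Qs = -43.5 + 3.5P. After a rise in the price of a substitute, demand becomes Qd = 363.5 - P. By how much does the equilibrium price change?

Original equilibrium: P* = 80, Q* = 236.5.
New equilibrium: 363.5 - P = -43.5 + 3.5P, so 407 = 4.5P and P' = 814/9; Q' = 363.5 − 1(814/9) = 4915/18.
Change in price: 814/9 − 80 = 94/9.

ΔP = 94/9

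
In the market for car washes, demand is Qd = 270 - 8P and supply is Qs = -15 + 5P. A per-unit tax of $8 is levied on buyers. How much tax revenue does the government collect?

Pre-tax equilibrium: P* = 285/13, Q* = 1230/13.
Tax on buyers shifts demand to Qd = 270 − 8(P + 8) = 206 - 8P.
206 - 8P = -15 + 5P gives seller price Ps = 17; buyers pay Pb = 17 + 8 = 25.
New quantity: Q = 270 − 8(25) = 70.
Revenue = 8 × 70 = 560.

Tax revenue = 560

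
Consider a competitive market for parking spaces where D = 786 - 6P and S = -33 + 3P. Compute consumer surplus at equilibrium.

Consumer surplus = 4800

Equilibrium: 786 - 6P = -33 + 3P gives P* = 91, Q* = 240.
Demand choke price (D = 0): P = 131.
CS = ½(131 − 91)(240) = 4800.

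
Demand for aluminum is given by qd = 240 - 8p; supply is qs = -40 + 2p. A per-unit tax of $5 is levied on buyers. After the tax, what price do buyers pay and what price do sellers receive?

Pre-tax equilibrium: p* = 28, q* = 16.
Tax on buyers shifts demand to qd = 240 − 8(p + 5) = 200 - 8p.
200 - 8p = -40 + 2p gives seller price ps = 24; buyers pay pb = 24 + 5 = 29.
New quantity: q = 240 − 8(29) = 8.

Buyers pay $29, sellers receive $24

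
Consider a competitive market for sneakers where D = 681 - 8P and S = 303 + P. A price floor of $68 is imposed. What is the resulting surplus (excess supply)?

Surplus = 234

Equilibrium price would be P* = 42, so the floor at 68 binds.
At P = 68: D = 137, S = 371.
Surplus = 371 − 137 = 234.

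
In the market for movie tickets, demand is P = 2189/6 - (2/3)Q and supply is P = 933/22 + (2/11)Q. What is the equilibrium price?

P* = 111.5

Set the two price expressions equal: 2189/6 - (2/3)Q = 933/22 + (2/11)Q.
10640/33 = (28/33)Q, so Q* = 380.
P* = 2189/6 − (2/3)(380) = 111.5.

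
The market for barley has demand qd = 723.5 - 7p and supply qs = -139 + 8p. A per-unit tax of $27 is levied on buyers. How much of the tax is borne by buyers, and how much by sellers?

Buyers bear $14.4, sellers bear $12.6

Pre-tax equilibrium: p* = 57.5, q* = 321.
Tax on buyers shifts demand to qd = 723.5 − 7(p + 27) = 534.5 - 7p.
534.5 - 7p = -139 + 8p gives seller price ps = 44.9; buyers pay pb = 44.9 + 27 = 71.9.
New quantity: q = 723.5 − 7(71.9) = 220.2.
Buyer burden = 71.9 − 57.5 = 14.4; seller burden = 57.5 − 44.9 = 12.6.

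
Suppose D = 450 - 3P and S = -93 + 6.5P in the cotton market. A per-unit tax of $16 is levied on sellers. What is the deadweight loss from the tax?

Pre-tax equilibrium: P* = 1086/19, Q* = 5292/19.
Tax on sellers shifts supply to S = -93 + 6.5(P − 16) = -197 + 6.5P.
450 - 3P = -197 + 6.5P gives buyer price Pb = 1294/19; sellers receive Ps = 1294/19 − 16 = 990/19.
New quantity: Q = 450 − 3(1294/19) = 4668/19.
DWL = ½ × 16 × (5292/19 − 4668/19) = 4992/19.

Deadweight loss = 4992/19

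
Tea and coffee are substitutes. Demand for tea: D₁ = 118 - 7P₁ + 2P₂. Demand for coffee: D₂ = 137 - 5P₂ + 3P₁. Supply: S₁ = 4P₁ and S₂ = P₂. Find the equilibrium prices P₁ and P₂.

Market 1: 118 - 7P₁ + 2P₂ = 4P₁ → 11P₁ - 2P₂ = 118.
Market 2: 6P₂ - 3P₁ = 137.
Eliminating P₂: 6×(1) + 2×(2) gives 60P₁ = 982, so P₁ = 491/30.
Back-substitute into (2): P₂ = (137 + 3×491/30) / 6 = 1861/60.

P₁ = 491/30, P₂ = 1861/60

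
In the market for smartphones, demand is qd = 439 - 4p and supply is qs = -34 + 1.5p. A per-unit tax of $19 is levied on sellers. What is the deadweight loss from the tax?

Pre-tax equilibrium: p* = 86, q* = 95.
Tax on sellers shifts supply to qs = -34 + 1.5(p − 19) = -62.5 + 1.5p.
439 - 4p = -62.5 + 1.5p gives buyer price pb = 1003/11; sellers receive ps = 1003/11 − 19 = 794/11.
New quantity: q = 439 − 4(1003/11) = 817/11.
DWL = ½ × 19 × (95 − 817/11) = 2166/11.

Deadweight loss = 2166/11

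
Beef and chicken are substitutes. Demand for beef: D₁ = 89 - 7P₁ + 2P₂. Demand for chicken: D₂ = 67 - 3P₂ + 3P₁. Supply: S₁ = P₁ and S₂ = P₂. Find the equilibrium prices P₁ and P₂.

Market 1: 89 - 7P₁ + 2P₂ = P₁ → 8P₁ - 2P₂ = 89.
Market 2: 4P₂ - 3P₁ = 67.
Eliminating P₂: 4×(1) + 2×(2) gives 26P₁ = 490, so P₁ = 245/13.
Back-substitute into (2): P₂ = (67 + 3×245/13) / 4 = 803/26.

P₁ = 245/13, P₂ = 803/26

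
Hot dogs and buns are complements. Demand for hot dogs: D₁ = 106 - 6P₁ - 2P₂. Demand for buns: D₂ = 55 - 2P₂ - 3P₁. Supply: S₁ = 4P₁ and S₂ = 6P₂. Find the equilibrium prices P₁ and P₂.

Market 1: 106 - 6P₁ - 2P₂ = 4P₁ → 10P₁ + 2P₂ = 106.
Market 2: 8P₂ + 3P₁ = 55.
Eliminating P₂: 8×(1) − 2×(2) gives 74P₁ = 738, so P₁ = 369/37.
Back-substitute into (2): P₂ = (55 − 3×369/37) / 8 = 116/37.

P₁ = 369/37, P₂ = 116/37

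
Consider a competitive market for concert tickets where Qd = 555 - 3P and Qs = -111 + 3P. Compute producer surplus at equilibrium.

Producer surplus = 8214

Equilibrium: 555 - 3P = -111 + 3P gives P* = 111, Q* = 222.
Supply starts at P = 37 (where Qs = 0).
PS = ½(111 − 37)(222) = 8214.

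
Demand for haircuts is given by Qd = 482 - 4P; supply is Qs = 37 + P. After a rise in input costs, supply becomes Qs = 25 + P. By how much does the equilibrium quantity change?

ΔQ = -9.6

Original equilibrium: P* = 89, Q* = 126.
New equilibrium: 482 - 4P = 25 + P, so 457 = 5P and P' = 91.4; Q' = 482 − 4(91.4) = 116.4.
Change in quantity: 116.4 − 126 = -9.6.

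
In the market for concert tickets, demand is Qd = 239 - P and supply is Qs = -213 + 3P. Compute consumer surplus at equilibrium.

Consumer surplus = 7938

Equilibrium: 239 - P = -213 + 3P gives P* = 113, Q* = 126.
Demand choke price (Qd = 0): P = 239.
CS = ½(239 − 113)(126) = 7938.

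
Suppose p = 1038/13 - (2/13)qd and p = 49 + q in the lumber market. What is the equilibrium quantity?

q* = 401/15

Set the two price expressions equal: 1038/13 - (2/13)q = 49 + q.
401/13 = (15/13)q, so q* = 401/15.
p* = 1038/13 − (2/13)(401/15) = 1136/15.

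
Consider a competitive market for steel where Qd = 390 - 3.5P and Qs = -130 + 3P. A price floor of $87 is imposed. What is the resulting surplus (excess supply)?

Surplus = 45.5

Equilibrium price would be P* = 80, so the floor at 87 binds.
At P = 87: Qd = 85.5, Qs = 131.
Surplus = 131 − 85.5 = 45.5.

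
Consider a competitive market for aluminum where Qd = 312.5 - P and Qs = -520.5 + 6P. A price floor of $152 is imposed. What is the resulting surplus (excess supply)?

Equilibrium price would be P* = 119, so the floor at 152 binds.
At P = 152: Qd = 160.5, Qs = 391.5.
Surplus = 391.5 − 160.5 = 231.

Surplus = 231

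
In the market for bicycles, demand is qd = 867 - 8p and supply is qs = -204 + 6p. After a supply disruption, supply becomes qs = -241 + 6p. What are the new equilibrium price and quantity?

Original equilibrium: p* = 76.5, q* = 255.
New equilibrium: 867 - 8p = -241 + 6p, so 1108 = 14p and p' = 554/7; q' = 867 − 8(554/7) = 1637/7.

p' = 554/7, q' = 1637/7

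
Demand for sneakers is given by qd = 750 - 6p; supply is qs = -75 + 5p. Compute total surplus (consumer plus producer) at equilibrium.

Total surplus = 16500

Equilibrium: 750 - 6p = -75 + 5p gives p* = 75, q* = 300.
Demand choke price: p = 125; supply starts at p = 15.
CS = ½(125 − 75)(300) = 7500; PS = ½(75 − 15)(300) = 9000.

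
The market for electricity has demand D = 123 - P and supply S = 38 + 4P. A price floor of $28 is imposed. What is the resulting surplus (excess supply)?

Equilibrium price would be P* = 17, so the floor at 28 binds.
At P = 28: D = 95, S = 150.
Surplus = 150 − 95 = 55.

Surplus = 55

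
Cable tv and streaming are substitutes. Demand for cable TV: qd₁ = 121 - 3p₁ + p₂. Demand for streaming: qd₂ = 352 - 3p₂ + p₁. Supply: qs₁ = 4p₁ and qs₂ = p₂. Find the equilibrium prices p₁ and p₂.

Market 1: 121 - 3p₁ + p₂ = 4p₁ → 7p₁ - p₂ = 121.
Market 2: 4p₂ - p₁ = 352.
Eliminating p₂: 4×(1) + 1×(2) gives 27p₁ = 836, so p₁ = 836/27.
Back-substitute into (2): p₂ = (352 + 1×836/27) / 4 = 2585/27.

p₁ = 836/27, p₂ = 2585/27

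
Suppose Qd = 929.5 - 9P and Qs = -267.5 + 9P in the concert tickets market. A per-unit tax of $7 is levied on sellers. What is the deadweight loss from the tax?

Deadweight loss = 110.25

Pre-tax equilibrium: P* = 66.5, Q* = 331.
Tax on sellers shifts supply to Qs = -267.5 + 9(P − 7) = -330.5 + 9P.
929.5 - 9P = -330.5 + 9P gives buyer price Pb = 70; sellers receive Ps = 70 − 7 = 63.
New quantity: Q = 929.5 − 9(70) = 299.5.
DWL = ½ × 7 × (331 − 299.5) = 110.25.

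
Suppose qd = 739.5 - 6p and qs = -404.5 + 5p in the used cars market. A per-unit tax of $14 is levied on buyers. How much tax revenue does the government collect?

Pre-tax equilibrium: p* = 104, q* = 115.5.
Tax on buyers shifts demand to qd = 739.5 − 6(p + 14) = 655.5 - 6p.
655.5 - 6p = -404.5 + 5p gives seller price ps = 1060/11; buyers pay pb = 1060/11 + 14 = 1214/11.
New quantity: q = 739.5 − 6(1214/11) = 1701/22.
Revenue = 14 × 1701/22 = 11907/11.

Tax revenue = 11907/11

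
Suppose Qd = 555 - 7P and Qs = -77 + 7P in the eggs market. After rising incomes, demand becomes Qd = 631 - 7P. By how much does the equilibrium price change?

ΔP = 38/7

Original equilibrium: P* = 316/7, Q* = 239.
New equilibrium: 631 - 7P = -77 + 7P, so 708 = 14P and P' = 354/7; Q' = 631 − 7(354/7) = 277.
Change in price: 354/7 − 316/7 = 38/7.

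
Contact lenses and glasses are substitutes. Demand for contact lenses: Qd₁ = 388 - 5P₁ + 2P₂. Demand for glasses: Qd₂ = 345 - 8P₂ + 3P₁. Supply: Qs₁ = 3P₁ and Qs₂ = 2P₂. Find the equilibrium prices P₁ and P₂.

Market 1: 388 - 5P₁ + 2P₂ = 3P₁ → 8P₁ - 2P₂ = 388.
Market 2: 10P₂ - 3P₁ = 345.
Eliminating P₂: 10×(1) + 2×(2) gives 74P₁ = 4570, so P₁ = 2285/37.
Back-substitute into (2): P₂ = (345 + 3×2285/37) / 10 = 1962/37.

P₁ = 2285/37, P₂ = 1962/37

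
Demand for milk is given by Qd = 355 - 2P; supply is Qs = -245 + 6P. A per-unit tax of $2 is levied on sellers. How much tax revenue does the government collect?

Pre-tax equilibrium: P* = 75, Q* = 205.
Tax on sellers shifts supply to Qs = -245 + 6(P − 2) = -257 + 6P.
355 - 2P = -257 + 6P gives buyer price Pb = 76.5; sellers receive Ps = 76.5 − 2 = 74.5.
New quantity: Q = 355 − 2(76.5) = 202.
Revenue = 2 × 202 = 404.

Tax revenue = 404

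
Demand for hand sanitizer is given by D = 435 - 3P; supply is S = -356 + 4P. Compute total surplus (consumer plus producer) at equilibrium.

Equilibrium: 435 - 3P = -356 + 4P gives P* = 113, Q* = 96.
Demand choke price: P = 145; supply starts at P = 89.
CS = ½(145 − 113)(96) = 1536; PS = ½(113 − 89)(96) = 1152.

Total surplus = 2688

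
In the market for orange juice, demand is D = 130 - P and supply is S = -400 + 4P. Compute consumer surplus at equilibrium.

Consumer surplus = 288

Equilibrium: 130 - P = -400 + 4P gives P* = 106, Q* = 24.
Demand choke price (D = 0): P = 130.
CS = ½(130 − 106)(24) = 288.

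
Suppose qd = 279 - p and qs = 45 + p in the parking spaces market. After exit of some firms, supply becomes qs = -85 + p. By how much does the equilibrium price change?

Δp = 65

Original equilibrium: p* = 117, q* = 162.
New equilibrium: 279 - p = -85 + p, so 364 = 2p and p' = 182; q' = 279 − 1(182) = 97.
Change in price: 182 − 117 = 65.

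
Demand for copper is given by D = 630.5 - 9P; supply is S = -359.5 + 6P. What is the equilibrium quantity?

Q* = 36.5

Set D = S: 630.5 - 9P = -359.5 + 6P.
990 = 15P, so P* = 66.
Q* = 630.5 − 9(66) = 36.5.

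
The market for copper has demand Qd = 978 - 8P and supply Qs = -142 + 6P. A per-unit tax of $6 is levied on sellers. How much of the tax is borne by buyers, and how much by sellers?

Pre-tax equilibrium: P* = 80, Q* = 338.
Tax on sellers shifts supply to Qs = -142 + 6(P − 6) = -178 + 6P.
978 - 8P = -178 + 6P gives buyer price Pb = 578/7; sellers receive Ps = 578/7 − 6 = 536/7.
New quantity: Q = 978 − 8(578/7) = 2222/7.
Buyer burden = 578/7 − 80 = 18/7; seller burden = 80 − 536/7 = 24/7.

Buyers bear 18/7, sellers bear 24/7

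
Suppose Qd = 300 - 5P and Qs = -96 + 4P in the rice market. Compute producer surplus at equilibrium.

Producer surplus = 800

Equilibrium: 300 - 5P = -96 + 4P gives P* = 44, Q* = 80.
Supply starts at P = 24 (where Qs = 0).
PS = ½(44 − 24)(80) = 800.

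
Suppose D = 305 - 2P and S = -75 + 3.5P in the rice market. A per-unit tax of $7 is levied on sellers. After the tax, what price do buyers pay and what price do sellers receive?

Buyers pay 809/11, sellers receive 732/11

Pre-tax equilibrium: P* = 760/11, Q* = 1835/11.
Tax on sellers shifts supply to S = -75 + 3.5(P − 7) = -99.5 + 3.5P.
305 - 2P = -99.5 + 3.5P gives buyer price Pb = 809/11; sellers receive Ps = 809/11 − 7 = 732/11.
New quantity: Q = 305 − 2(809/11) = 1737/11.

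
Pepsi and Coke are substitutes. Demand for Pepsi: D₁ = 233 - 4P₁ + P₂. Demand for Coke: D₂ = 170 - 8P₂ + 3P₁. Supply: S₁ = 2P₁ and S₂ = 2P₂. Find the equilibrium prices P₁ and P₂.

P₁ = 2500/57, P₂ = 573/19

Market 1: 233 - 4P₁ + P₂ = 2P₁ → 6P₁ - P₂ = 233.
Market 2: 10P₂ - 3P₁ = 170.
Eliminating P₂: 10×(1) + 1×(2) gives 57P₁ = 2500, so P₁ = 2500/57.
Back-substitute into (2): P₂ = (170 + 3×2500/57) / 10 = 573/19.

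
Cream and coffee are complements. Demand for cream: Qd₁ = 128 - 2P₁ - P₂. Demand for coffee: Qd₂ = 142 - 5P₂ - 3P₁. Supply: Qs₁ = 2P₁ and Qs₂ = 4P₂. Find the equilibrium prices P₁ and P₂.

P₁ = 1010/33, P₂ = 184/33

Market 1: 128 - 2P₁ - P₂ = 2P₁ → 4P₁ + P₂ = 128.
Market 2: 9P₂ + 3P₁ = 142.
Eliminating P₂: 9×(1) − 1×(2) gives 33P₁ = 1010, so P₁ = 1010/33.
Back-substitute into (2): P₂ = (142 − 3×1010/33) / 9 = 184/33.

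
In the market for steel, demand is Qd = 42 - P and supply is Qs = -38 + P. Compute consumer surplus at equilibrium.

Consumer surplus = 2

Equilibrium: 42 - P = -38 + P gives P* = 40, Q* = 2.
Demand choke price (Qd = 0): P = 42.
CS = ½(42 − 40)(2) = 2.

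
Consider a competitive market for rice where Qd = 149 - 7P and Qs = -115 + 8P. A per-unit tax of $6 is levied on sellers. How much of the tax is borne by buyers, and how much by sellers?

Buyers bear $3.2, sellers bear $2.8

Pre-tax equilibrium: P* = 17.6, Q* = 25.8.
Tax on sellers shifts supply to Qs = -115 + 8(P − 6) = -163 + 8P.
149 - 7P = -163 + 8P gives buyer price Pb = 20.8; sellers receive Ps = 20.8 − 6 = 14.8.
New quantity: Q = 149 − 7(20.8) = 3.4.
Buyer burden = 20.8 − 17.6 = 3.2; seller burden = 17.6 − 14.8 = 2.8.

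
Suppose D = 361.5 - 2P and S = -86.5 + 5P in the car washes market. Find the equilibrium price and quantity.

P* = 64, Q* = 233.5

Set D = S: 361.5 - 2P = -86.5 + 5P.
448 = 7P, so P* = 64.
Q* = 361.5 − 2(64) = 233.5.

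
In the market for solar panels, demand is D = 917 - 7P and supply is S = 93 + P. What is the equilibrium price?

Set D = S: 917 - 7P = 93 + P.
824 = 8P, so P* = 103.
Q* = 917 − 7(103) = 196.

P* = 103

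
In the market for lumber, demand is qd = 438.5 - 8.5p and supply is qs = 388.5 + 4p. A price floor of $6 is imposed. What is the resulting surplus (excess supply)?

Equilibrium price would be p* = 4, so the floor at 6 binds.
At p = 6: qd = 387.5, qs = 412.5.
Surplus = 412.5 − 387.5 = 25.

Surplus = 25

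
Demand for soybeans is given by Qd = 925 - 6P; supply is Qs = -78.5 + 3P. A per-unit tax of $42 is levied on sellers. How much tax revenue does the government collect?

Tax revenue = 7224

Pre-tax equilibrium: P* = 111.5, Q* = 256.
Tax on sellers shifts supply to Qs = -78.5 + 3(P − 42) = -204.5 + 3P.
925 - 6P = -204.5 + 3P gives buyer price Pb = 125.5; sellers receive Ps = 125.5 − 42 = 83.5.
New quantity: Q = 925 − 6(125.5) = 172.
Revenue = 42 × 172 = 7224.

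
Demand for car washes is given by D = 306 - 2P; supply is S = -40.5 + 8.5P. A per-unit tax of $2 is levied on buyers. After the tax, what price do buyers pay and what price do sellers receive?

Buyers pay 727/21, sellers receive 685/21

Pre-tax equilibrium: P* = 33, Q* = 240.
Tax on buyers shifts demand to D = 306 − 2(P + 2) = 302 - 2P.
302 - 2P = -40.5 + 8.5P gives seller price Ps = 685/21; buyers pay Pb = 685/21 + 2 = 727/21.
New quantity: Q = 306 − 2(727/21) = 4972/21.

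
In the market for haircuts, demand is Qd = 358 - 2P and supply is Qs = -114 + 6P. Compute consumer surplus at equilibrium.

Consumer surplus = 14400

Equilibrium: 358 - 2P = -114 + 6P gives P* = 59, Q* = 240.
Demand choke price (Qd = 0): P = 179.
CS = ½(179 − 59)(240) = 14400.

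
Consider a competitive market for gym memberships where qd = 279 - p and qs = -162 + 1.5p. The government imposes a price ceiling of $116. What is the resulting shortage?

Equilibrium price would be p* = 176.4, so the ceiling at 116 binds.
At p = 116: qd = 279 − 1(116) = 163, qs = -162 + 1.5(116) = 12.
Shortage = 163 − 12 = 151.

Shortage = 151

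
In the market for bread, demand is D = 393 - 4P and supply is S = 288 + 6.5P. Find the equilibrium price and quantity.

P* = 10, Q* = 353

Set D = S: 393 - 4P = 288 + 6.5P.
105 = 10.5P, so P* = 10.
Q* = 393 − 4(10) = 353.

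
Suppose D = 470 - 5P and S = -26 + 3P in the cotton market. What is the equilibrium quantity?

Q* = 160

Set D = S: 470 - 5P = -26 + 3P.
496 = 8P, so P* = 62.
Q* = 470 − 5(62) = 160.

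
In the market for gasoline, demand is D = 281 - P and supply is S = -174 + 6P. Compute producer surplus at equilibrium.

Producer surplus = 3888

Equilibrium: 281 - P = -174 + 6P gives P* = 65, Q* = 216.
Supply starts at P = 29 (where S = 0).
PS = ½(65 − 29)(216) = 3888.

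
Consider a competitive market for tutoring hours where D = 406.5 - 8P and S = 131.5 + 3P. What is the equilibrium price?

P* = 25

Set D = S: 406.5 - 8P = 131.5 + 3P.
275 = 11P, so P* = 25.
Q* = 406.5 − 8(25) = 206.5.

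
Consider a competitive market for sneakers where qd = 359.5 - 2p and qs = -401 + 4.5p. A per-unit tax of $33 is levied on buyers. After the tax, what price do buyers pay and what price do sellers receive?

Buyers pay 1818/13, sellers receive 1389/13

Pre-tax equilibrium: p* = 117, q* = 125.5.
Tax on buyers shifts demand to qd = 359.5 − 2(p + 33) = 293.5 - 2p.
293.5 - 2p = -401 + 4.5p gives seller price ps = 1389/13; buyers pay pb = 1389/13 + 33 = 1818/13.
New quantity: q = 359.5 − 2(1818/13) = 2075/26.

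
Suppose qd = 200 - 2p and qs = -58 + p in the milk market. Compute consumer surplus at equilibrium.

Consumer surplus = 196

Equilibrium: 200 - 2p = -58 + p gives p* = 86, q* = 28.
Demand choke price (qd = 0): p = 100.
CS = ½(100 − 86)(28) = 196.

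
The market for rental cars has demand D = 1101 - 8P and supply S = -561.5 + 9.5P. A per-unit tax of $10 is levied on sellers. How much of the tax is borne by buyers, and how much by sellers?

Pre-tax equilibrium: P* = 95, Q* = 341.
Tax on sellers shifts supply to S = -561.5 + 9.5(P − 10) = -656.5 + 9.5P.
1101 - 8P = -656.5 + 9.5P gives buyer price Pb = 703/7; sellers receive Ps = 703/7 − 10 = 633/7.
New quantity: Q = 1101 − 8(703/7) = 2083/7.
Buyer burden = 703/7 − 95 = 38/7; seller burden = 95 − 633/7 = 32/7.

Buyers bear 38/7, sellers bear 32/7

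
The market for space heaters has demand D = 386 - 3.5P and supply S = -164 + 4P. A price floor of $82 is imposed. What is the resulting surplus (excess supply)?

Surplus = 65

Equilibrium price would be P* = 220/3, so the floor at 82 binds.
At P = 82: D = 99, S = 164.
Surplus = 164 − 99 = 65.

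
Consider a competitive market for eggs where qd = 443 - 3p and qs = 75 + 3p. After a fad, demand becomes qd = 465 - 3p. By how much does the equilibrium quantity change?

Δq = 11

Original equilibrium: p* = 184/3, q* = 259.
New equilibrium: 465 - 3p = 75 + 3p, so 390 = 6p and p' = 65; q' = 465 − 3(65) = 270.
Change in quantity: 270 − 259 = 11.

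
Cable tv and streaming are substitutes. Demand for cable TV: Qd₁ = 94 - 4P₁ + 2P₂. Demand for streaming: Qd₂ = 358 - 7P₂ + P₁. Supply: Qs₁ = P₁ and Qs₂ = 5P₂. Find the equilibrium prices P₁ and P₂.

P₁ = 922/29, P₂ = 942/29

Market 1: 94 - 4P₁ + 2P₂ = P₁ → 5P₁ - 2P₂ = 94.
Market 2: 12P₂ - P₁ = 358.
Eliminating P₂: 12×(1) + 2×(2) gives 58P₁ = 1844, so P₁ = 922/29.
Back-substitute into (2): P₂ = (358 + 1×922/29) / 12 = 942/29.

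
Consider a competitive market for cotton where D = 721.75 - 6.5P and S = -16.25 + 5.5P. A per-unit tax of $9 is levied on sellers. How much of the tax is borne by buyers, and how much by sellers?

Buyers bear $4.125, sellers bear $4.875

Pre-tax equilibrium: P* = 61.5, Q* = 322.
Tax on sellers shifts supply to S = -16.25 + 5.5(P − 9) = -65.75 + 5.5P.
721.75 - 6.5P = -65.75 + 5.5P gives buyer price Pb = 65.625; sellers receive Ps = 65.625 − 9 = 56.625.
New quantity: Q = 721.75 − 6.5(65.625) = 295.1875.
Buyer burden = 65.625 − 61.5 = 4.125; seller burden = 61.5 − 56.625 = 4.875.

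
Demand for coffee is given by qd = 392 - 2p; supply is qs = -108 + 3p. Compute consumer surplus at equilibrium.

Equilibrium: 392 - 2p = -108 + 3p gives p* = 100, q* = 192.
Demand choke price (qd = 0): p = 196.
CS = ½(196 − 100)(192) = 9216.

Consumer surplus = 9216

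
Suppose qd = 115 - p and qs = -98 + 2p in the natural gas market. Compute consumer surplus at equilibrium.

Consumer surplus = 968

Equilibrium: 115 - p = -98 + 2p gives p* = 71, q* = 44.
Demand choke price (qd = 0): p = 115.
CS = ½(115 − 71)(44) = 968.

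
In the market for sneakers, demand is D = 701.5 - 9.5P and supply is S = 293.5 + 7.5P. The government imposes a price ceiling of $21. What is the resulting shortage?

Equilibrium price would be P* = 24, so the ceiling at 21 binds.
At P = 21: D = 701.5 − 9.5(21) = 502, S = 293.5 + 7.5(21) = 451.
Shortage = 502 − 451 = 51.

Shortage = 51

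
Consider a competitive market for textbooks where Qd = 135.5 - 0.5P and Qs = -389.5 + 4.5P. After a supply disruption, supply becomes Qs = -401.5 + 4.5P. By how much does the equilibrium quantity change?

Original equilibrium: P* = 105, Q* = 83.
New equilibrium: 135.5 - 0.5P = -401.5 + 4.5P, so 537 = 5P and P' = 107.4; Q' = 135.5 − 0.5(107.4) = 81.8.
Change in quantity: 81.8 − 83 = -1.2.

ΔQ = -1.2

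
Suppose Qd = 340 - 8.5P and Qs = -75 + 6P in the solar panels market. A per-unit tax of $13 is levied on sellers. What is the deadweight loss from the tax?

Deadweight loss = 8619/29

Pre-tax equilibrium: P* = 830/29, Q* = 2805/29.
Tax on sellers shifts supply to Qs = -75 + 6(P − 13) = -153 + 6P.
340 - 8.5P = -153 + 6P gives buyer price Pb = 34; sellers receive Ps = 34 − 13 = 21.
New quantity: Q = 340 − 8.5(34) = 51.
DWL = ½ × 13 × (2805/29 − 51) = 8619/29.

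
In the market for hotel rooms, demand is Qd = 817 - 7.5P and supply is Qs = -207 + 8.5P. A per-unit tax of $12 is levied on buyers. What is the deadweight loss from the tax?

Pre-tax equilibrium: P* = 64, Q* = 337.
Tax on buyers shifts demand to Qd = 817 − 7.5(P + 12) = 727 - 7.5P.
727 - 7.5P = -207 + 8.5P gives seller price Ps = 58.375; buyers pay Pb = 58.375 + 12 = 70.375.
New quantity: Q = 817 − 7.5(70.375) = 289.1875.
DWL = ½ × 12 × (337 − 289.1875) = 286.875.

Deadweight loss = 286.875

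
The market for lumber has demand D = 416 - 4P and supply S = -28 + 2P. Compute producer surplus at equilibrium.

Equilibrium: 416 - 4P = -28 + 2P gives P* = 74, Q* = 120.
Supply starts at P = 14 (where S = 0).
PS = ½(74 − 14)(120) = 3600.

Producer surplus = 3600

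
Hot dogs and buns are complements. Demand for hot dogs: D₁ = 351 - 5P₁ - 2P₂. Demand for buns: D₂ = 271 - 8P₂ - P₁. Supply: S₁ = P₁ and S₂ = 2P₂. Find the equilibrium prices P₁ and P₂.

P₁ = 1484/29, P₂ = 1275/58

Market 1: 351 - 5P₁ - 2P₂ = P₁ → 6P₁ + 2P₂ = 351.
Market 2: 10P₂ + P₁ = 271.
Eliminating P₂: 10×(1) − 2×(2) gives 58P₁ = 2968, so P₁ = 1484/29.
Back-substitute into (2): P₂ = (271 − 1×1484/29) / 10 = 1275/58.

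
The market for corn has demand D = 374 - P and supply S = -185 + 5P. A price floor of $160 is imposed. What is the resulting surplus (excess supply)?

Surplus = 401

Equilibrium price would be P* = 559/6, so the floor at 160 binds.
At P = 160: D = 214, S = 615.
Surplus = 615 − 214 = 401.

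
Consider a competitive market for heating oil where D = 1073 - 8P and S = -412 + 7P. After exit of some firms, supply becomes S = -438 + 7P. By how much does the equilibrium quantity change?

Original equilibrium: P* = 99, Q* = 281.
New equilibrium: 1073 - 8P = -438 + 7P, so 1511 = 15P and P' = 1511/15; Q' = 1073 − 8(1511/15) = 4007/15.
Change in quantity: 4007/15 − 281 = -208/15.

ΔQ = -208/15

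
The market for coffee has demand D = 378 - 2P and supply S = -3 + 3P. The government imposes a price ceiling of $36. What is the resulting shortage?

Equilibrium price would be P* = 76.2, so the ceiling at 36 binds.
At P = 36: D = 378 − 2(36) = 306, S = -3 + 3(36) = 105.
Shortage = 306 − 105 = 201.

Shortage = 201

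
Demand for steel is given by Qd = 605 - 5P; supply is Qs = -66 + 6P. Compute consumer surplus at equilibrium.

Equilibrium: 605 - 5P = -66 + 6P gives P* = 61, Q* = 300.
Demand choke price (Qd = 0): P = 121.
CS = ½(121 − 61)(300) = 9000.

Consumer surplus = 9000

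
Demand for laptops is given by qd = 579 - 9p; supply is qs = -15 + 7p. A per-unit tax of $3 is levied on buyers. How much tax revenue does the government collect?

Pre-tax equilibrium: p* = 37.125, q* = 244.875.
Tax on buyers shifts demand to qd = 579 − 9(p + 3) = 552 - 9p.
552 - 9p = -15 + 7p gives seller price ps = 35.4375; buyers pay pb = 35.4375 + 3 = 38.4375.
New quantity: q = 579 − 9(38.4375) = 233.0625.
Revenue = 3 × 233.0625 = 699.1875.

Tax revenue = 699.1875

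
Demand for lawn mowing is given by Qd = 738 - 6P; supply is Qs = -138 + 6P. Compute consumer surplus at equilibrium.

Consumer surplus = 7500

Equilibrium: 738 - 6P = -138 + 6P gives P* = 73, Q* = 300.
Demand choke price (Qd = 0): P = 123.
CS = ½(123 − 73)(300) = 7500.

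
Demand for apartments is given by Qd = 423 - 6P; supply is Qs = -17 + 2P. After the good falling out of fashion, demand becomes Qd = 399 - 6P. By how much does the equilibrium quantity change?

ΔQ = -6

Original equilibrium: P* = 55, Q* = 93.
New equilibrium: 399 - 6P = -17 + 2P, so 416 = 8P and P' = 52; Q' = 399 − 6(52) = 87.
Change in quantity: 87 − 93 = -6.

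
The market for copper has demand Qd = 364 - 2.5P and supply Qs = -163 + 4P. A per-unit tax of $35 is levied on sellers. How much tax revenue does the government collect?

Pre-tax equilibrium: P* = 1054/13, Q* = 2097/13.
Tax on sellers shifts supply to Qs = -163 + 4(P − 35) = -303 + 4P.
364 - 2.5P = -303 + 4P gives buyer price Pb = 1334/13; sellers receive Ps = 1334/13 − 35 = 879/13.
New quantity: Q = 364 − 2.5(1334/13) = 1397/13.
Revenue = 35 × 1397/13 = 48895/13.

Tax revenue = 48895/13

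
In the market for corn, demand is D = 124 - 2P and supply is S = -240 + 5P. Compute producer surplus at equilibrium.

Equilibrium: 124 - 2P = -240 + 5P gives P* = 52, Q* = 20.
Supply starts at P = 48 (where S = 0).
PS = ½(52 − 48)(20) = 40.

Producer surplus = 40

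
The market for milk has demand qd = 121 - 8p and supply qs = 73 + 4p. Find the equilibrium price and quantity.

p* = 4, q* = 89

Set qd = qs: 121 - 8p = 73 + 4p.
48 = 12p, so p* = 4.
q* = 121 − 8(4) = 89.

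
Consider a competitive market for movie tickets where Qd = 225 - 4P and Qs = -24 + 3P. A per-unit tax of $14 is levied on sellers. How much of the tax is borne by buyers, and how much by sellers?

Buyers bear $6, sellers bear $8

Pre-tax equilibrium: P* = 249/7, Q* = 579/7.
Tax on sellers shifts supply to Qs = -24 + 3(P − 14) = -66 + 3P.
225 - 4P = -66 + 3P gives buyer price Pb = 291/7; sellers receive Ps = 291/7 − 14 = 193/7.
New quantity: Q = 225 − 4(291/7) = 411/7.
Buyer burden = 291/7 − 249/7 = 6; seller burden = 249/7 − 193/7 = 8.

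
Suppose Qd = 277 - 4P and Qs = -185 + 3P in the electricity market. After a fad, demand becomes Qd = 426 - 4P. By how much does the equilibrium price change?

ΔP = 149/7

Original equilibrium: P* = 66, Q* = 13.
New equilibrium: 426 - 4P = -185 + 3P, so 611 = 7P and P' = 611/7; Q' = 426 − 4(611/7) = 538/7.
Change in price: 611/7 − 66 = 149/7.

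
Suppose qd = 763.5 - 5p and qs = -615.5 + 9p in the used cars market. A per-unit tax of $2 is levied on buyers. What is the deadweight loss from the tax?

Deadweight loss = 45/7

Pre-tax equilibrium: p* = 98.5, q* = 271.
Tax on buyers shifts demand to qd = 763.5 − 5(p + 2) = 753.5 - 5p.
753.5 - 5p = -615.5 + 9p gives seller price ps = 1369/14; buyers pay pb = 1369/14 + 2 = 1397/14.
New quantity: q = 763.5 − 5(1397/14) = 1852/7.
DWL = ½ × 2 × (271 − 1852/7) = 45/7.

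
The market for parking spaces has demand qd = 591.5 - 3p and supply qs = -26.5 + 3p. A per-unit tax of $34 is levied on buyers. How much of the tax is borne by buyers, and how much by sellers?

Buyers bear $17, sellers bear $17

Pre-tax equilibrium: p* = 103, q* = 282.5.
Tax on buyers shifts demand to qd = 591.5 − 3(p + 34) = 489.5 - 3p.
489.5 - 3p = -26.5 + 3p gives seller price ps = 86; buyers pay pb = 86 + 34 = 120.
New quantity: q = 591.5 − 3(120) = 231.5.
Buyer burden = 120 − 103 = 17; seller burden = 103 − 86 = 17.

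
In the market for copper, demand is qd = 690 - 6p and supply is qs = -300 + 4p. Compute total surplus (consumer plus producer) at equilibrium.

Equilibrium: 690 - 6p = -300 + 4p gives p* = 99, q* = 96.
Demand choke price: p = 115; supply starts at p = 75.
CS = ½(115 − 99)(96) = 768; PS = ½(99 − 75)(96) = 1152.

Total surplus = 1920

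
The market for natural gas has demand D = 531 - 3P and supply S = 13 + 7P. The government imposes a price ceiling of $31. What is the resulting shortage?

Equilibrium price would be P* = 51.8, so the ceiling at 31 binds.
At P = 31: D = 531 − 3(31) = 438, S = 13 + 7(31) = 230.
Shortage = 438 − 230 = 208.

Shortage = 208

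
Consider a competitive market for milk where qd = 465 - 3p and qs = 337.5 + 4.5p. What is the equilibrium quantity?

Set qd = qs: 465 - 3p = 337.5 + 4.5p.
127.5 = 7.5p, so p* = 17.
q* = 465 − 3(17) = 414.

q* = 414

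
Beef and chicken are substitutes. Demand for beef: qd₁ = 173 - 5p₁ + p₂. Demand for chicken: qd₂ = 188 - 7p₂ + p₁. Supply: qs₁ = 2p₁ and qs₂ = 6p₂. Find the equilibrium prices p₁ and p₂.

p₁ = 2437/90, p₂ = 1489/90

Market 1: 173 - 5p₁ + p₂ = 2p₁ → 7p₁ - p₂ = 173.
Market 2: 13p₂ - p₁ = 188.
Eliminating p₂: 13×(1) + 1×(2) gives 90p₁ = 2437, so p₁ = 2437/90.
Back-substitute into (2): p₂ = (188 + 1×2437/90) / 13 = 1489/90.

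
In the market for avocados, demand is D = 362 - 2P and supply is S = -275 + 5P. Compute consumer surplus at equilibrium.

Equilibrium: 362 - 2P = -275 + 5P gives P* = 91, Q* = 180.
Demand choke price (D = 0): P = 181.
CS = ½(181 − 91)(180) = 8100.

Consumer surplus = 8100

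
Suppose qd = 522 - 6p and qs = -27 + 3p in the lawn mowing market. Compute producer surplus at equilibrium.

Equilibrium: 522 - 6p = -27 + 3p gives p* = 61, q* = 156.
Supply starts at p = 9 (where qs = 0).
PS = ½(61 − 9)(156) = 4056.

Producer surplus = 4056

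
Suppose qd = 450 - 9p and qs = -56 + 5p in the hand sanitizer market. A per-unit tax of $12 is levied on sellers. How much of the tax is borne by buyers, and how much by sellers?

Pre-tax equilibrium: p* = 253/7, q* = 873/7.
Tax on sellers shifts supply to qs = -56 + 5(p − 12) = -116 + 5p.
450 - 9p = -116 + 5p gives buyer price pb = 283/7; sellers receive ps = 283/7 − 12 = 199/7.
New quantity: q = 450 − 9(283/7) = 603/7.
Buyer burden = 283/7 − 253/7 = 30/7; seller burden = 253/7 − 199/7 = 54/7.

Buyers bear 30/7, sellers bear 54/7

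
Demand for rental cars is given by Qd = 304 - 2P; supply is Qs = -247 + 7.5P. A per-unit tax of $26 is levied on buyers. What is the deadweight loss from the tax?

Deadweight loss = 10140/19

Pre-tax equilibrium: P* = 58, Q* = 188.
Tax on buyers shifts demand to Qd = 304 − 2(P + 26) = 252 - 2P.
252 - 2P = -247 + 7.5P gives seller price Ps = 998/19; buyers pay Pb = 998/19 + 26 = 1492/19.
New quantity: Q = 304 − 2(1492/19) = 2792/19.
DWL = ½ × 26 × (188 − 2792/19) = 10140/19.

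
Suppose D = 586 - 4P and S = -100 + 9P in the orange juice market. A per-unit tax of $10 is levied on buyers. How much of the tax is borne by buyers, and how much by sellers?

Pre-tax equilibrium: P* = 686/13, Q* = 4874/13.
Tax on buyers shifts demand to D = 586 − 4(P + 10) = 546 - 4P.
546 - 4P = -100 + 9P gives seller price Ps = 646/13; buyers pay Pb = 646/13 + 10 = 776/13.
New quantity: Q = 586 − 4(776/13) = 4514/13.
Buyer burden = 776/13 − 686/13 = 90/13; seller burden = 686/13 − 646/13 = 40/13.

Buyers bear 90/13, sellers bear 40/13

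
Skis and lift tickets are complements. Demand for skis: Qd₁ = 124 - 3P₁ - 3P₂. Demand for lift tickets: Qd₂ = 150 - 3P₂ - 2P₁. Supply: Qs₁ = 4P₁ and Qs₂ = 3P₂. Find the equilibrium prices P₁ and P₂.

P₁ = 49/6, P₂ = 401/18

Market 1: 124 - 3P₁ - 3P₂ = 4P₁ → 7P₁ + 3P₂ = 124.
Market 2: 6P₂ + 2P₁ = 150.
Eliminating P₂: 6×(1) − 3×(2) gives 36P₁ = 294, so P₁ = 49/6.
Back-substitute into (2): P₂ = (150 − 2×49/6) / 6 = 401/18.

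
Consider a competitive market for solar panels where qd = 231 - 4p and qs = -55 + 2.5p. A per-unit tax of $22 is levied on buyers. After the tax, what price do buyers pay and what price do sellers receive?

Pre-tax equilibrium: p* = 44, q* = 55.
Tax on buyers shifts demand to qd = 231 − 4(p + 22) = 143 - 4p.
143 - 4p = -55 + 2.5p gives seller price ps = 396/13; buyers pay pb = 396/13 + 22 = 682/13.
New quantity: q = 231 − 4(682/13) = 275/13.

Buyers pay 682/13, sellers receive 396/13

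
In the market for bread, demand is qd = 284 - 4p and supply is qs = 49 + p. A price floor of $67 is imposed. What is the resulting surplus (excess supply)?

Equilibrium price would be p* = 47, so the floor at 67 binds.
At p = 67: qd = 16, qs = 116.
Surplus = 116 − 16 = 100.

Surplus = 100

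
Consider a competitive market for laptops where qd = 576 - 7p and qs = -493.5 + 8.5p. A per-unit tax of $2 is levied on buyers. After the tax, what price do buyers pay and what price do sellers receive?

Pre-tax equilibrium: p* = 69, q* = 93.
Tax on buyers shifts demand to qd = 576 − 7(p + 2) = 562 - 7p.
562 - 7p = -493.5 + 8.5p gives seller price ps = 2111/31; buyers pay pb = 2111/31 + 2 = 2173/31.
New quantity: q = 576 − 7(2173/31) = 2645/31.

Buyers pay 2173/31, sellers receive 2111/31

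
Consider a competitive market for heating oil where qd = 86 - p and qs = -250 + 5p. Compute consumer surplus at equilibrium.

Consumer surplus = 450

Equilibrium: 86 - p = -250 + 5p gives p* = 56, q* = 30.
Demand choke price (qd = 0): p = 86.
CS = ½(86 − 56)(30) = 450.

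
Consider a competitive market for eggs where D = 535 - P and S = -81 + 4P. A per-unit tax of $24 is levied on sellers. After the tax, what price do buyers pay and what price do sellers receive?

Pre-tax equilibrium: P* = 123.2, Q* = 411.8.
Tax on sellers shifts supply to S = -81 + 4(P − 24) = -177 + 4P.
535 - P = -177 + 4P gives buyer price Pb = 142.4; sellers receive Ps = 142.4 − 24 = 118.4.
New quantity: Q = 535 − 1(142.4) = 392.6.

Buyers pay $142.4, sellers receive $118.4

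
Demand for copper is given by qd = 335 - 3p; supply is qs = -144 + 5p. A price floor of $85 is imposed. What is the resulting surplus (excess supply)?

Surplus = 201

Equilibrium price would be p* = 59.875, so the floor at 85 binds.
At p = 85: qd = 80, qs = 281.
Surplus = 281 − 80 = 201.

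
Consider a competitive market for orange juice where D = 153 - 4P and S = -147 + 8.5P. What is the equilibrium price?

Set D = S: 153 - 4P = -147 + 8.5P.
300 = 12.5P, so P* = 24.
Q* = 153 − 4(24) = 57.

P* = 24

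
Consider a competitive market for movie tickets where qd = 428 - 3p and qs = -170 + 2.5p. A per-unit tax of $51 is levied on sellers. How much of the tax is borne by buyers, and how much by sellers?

Pre-tax equilibrium: p* = 1196/11, q* = 1120/11.
Tax on sellers shifts supply to qs = -170 + 2.5(p − 51) = -297.5 + 2.5p.
428 - 3p = -297.5 + 2.5p gives buyer price pb = 1451/11; sellers receive ps = 1451/11 − 51 = 890/11.
New quantity: q = 428 − 3(1451/11) = 355/11.
Buyer burden = 1451/11 − 1196/11 = 255/11; seller burden = 1196/11 − 890/11 = 306/11.

Buyers bear 255/11, sellers bear 306/11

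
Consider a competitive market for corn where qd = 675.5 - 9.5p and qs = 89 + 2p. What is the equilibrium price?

Set qd = qs: 675.5 - 9.5p = 89 + 2p.
586.5 = 11.5p, so p* = 51.
q* = 675.5 − 9.5(51) = 191.

p* = 51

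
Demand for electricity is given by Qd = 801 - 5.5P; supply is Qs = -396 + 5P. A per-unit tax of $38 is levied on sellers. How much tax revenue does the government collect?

Tax revenue = 59432/21

Pre-tax equilibrium: P* = 114, Q* = 174.
Tax on sellers shifts supply to Qs = -396 + 5(P − 38) = -586 + 5P.
801 - 5.5P = -586 + 5P gives buyer price Pb = 2774/21; sellers receive Ps = 2774/21 − 38 = 1976/21.
New quantity: Q = 801 − 5.5(2774/21) = 1564/21.
Revenue = 38 × 1564/21 = 59432/21.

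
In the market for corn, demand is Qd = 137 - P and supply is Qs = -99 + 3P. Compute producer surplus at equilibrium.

Equilibrium: 137 - P = -99 + 3P gives P* = 59, Q* = 78.
Supply starts at P = 33 (where Qs = 0).
PS = ½(59 − 33)(78) = 1014.

Producer surplus = 1014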